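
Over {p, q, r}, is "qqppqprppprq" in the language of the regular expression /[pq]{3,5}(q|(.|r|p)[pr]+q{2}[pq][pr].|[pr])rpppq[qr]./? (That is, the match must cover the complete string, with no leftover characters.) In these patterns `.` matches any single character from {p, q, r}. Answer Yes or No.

No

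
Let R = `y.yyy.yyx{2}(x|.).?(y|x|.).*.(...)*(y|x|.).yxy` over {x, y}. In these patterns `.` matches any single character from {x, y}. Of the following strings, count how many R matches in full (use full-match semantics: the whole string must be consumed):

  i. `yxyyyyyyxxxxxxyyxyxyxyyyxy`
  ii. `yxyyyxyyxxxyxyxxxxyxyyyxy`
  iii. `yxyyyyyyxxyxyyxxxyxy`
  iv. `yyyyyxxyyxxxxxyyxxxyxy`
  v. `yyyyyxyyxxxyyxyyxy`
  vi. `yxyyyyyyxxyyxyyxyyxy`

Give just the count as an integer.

i → match
ii → match
iii → match
iv → no match
v → match
vi → match
Total matched: 5

5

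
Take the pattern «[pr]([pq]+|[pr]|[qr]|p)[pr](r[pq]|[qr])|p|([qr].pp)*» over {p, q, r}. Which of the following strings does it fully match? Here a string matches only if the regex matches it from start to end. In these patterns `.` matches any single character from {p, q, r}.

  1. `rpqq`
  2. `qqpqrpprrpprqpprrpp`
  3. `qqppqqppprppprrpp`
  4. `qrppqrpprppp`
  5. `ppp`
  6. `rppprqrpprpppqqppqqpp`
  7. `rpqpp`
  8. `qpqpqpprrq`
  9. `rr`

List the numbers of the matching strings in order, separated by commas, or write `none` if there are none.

1 → no match
2 → no match
3 → no match
4 → match
5 → no match
6 → no match
7 → no match
8 → no match
9 → no match

4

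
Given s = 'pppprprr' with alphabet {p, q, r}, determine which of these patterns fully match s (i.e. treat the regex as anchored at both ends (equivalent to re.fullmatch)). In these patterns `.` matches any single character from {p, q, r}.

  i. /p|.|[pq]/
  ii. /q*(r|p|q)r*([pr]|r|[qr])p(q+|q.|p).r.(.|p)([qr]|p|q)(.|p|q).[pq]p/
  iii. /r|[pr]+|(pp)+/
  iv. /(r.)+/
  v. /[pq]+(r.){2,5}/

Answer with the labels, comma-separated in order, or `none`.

i → no match
ii → no match — must end with 'p'
iii → match
iv → no match — must start with 'r'
v → match

iii, v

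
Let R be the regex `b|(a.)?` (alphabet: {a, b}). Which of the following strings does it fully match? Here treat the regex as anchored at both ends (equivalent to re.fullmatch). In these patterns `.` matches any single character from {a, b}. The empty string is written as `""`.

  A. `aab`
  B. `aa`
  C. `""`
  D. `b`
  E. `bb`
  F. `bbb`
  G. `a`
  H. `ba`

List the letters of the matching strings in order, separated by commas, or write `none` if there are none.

B, C, D

A → no match
B → match
C → match
D → match
E → no match
F → no match
G → no match
H → no match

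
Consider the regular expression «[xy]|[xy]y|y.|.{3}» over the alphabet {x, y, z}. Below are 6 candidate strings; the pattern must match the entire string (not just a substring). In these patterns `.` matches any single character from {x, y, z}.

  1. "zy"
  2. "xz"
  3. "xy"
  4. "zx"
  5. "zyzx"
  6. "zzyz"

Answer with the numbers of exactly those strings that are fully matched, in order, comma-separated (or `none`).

1. "zy" → no match
2. "xz" → no match
3. "xy" → match
4. "zx" → no match
5. "zyzx" → no match
6. "zzyz" → no match

3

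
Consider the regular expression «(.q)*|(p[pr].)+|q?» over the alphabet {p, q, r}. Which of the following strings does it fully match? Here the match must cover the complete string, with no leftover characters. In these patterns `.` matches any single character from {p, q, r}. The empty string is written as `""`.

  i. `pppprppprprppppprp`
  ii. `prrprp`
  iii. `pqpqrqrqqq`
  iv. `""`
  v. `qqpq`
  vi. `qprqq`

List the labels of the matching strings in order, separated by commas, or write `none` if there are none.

i → match
ii → match
iii → match
iv → match
v → match
vi → no match

i, ii, iii, iv, v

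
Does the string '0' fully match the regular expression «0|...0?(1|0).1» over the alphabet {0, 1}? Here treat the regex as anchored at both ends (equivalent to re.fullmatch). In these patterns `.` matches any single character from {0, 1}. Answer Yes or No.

Yes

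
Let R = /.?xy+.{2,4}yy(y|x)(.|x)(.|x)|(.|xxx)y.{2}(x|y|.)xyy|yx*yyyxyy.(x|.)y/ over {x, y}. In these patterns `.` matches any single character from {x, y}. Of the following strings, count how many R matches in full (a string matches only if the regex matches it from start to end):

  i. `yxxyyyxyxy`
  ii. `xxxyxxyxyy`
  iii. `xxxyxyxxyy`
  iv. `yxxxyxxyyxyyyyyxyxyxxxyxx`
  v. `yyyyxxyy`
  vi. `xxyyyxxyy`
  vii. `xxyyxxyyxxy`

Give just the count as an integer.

4

i. `yxxyyyxyxy` → no match
ii. `xxxyxxyxyy` → match
iii. `xxxyxyxxyy` → match
iv → no match
v. `yyyyxxyy` → match
vi. `xxyyyxxyy` → no match
vii. `xxyyxxyyxxy` → match
Total matched: 4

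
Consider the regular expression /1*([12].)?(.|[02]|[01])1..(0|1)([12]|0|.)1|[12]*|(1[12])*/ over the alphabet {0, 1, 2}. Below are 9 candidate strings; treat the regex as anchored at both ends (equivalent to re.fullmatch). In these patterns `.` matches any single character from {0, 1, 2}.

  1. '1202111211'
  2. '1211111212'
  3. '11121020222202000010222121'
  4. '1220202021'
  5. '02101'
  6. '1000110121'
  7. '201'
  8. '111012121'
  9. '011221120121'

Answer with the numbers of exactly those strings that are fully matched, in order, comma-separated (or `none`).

1 → no match
2 → match
3 → no match
4 → no match
5 → no match
6 → no match
7 → no match
8 → no match
9 → no match

2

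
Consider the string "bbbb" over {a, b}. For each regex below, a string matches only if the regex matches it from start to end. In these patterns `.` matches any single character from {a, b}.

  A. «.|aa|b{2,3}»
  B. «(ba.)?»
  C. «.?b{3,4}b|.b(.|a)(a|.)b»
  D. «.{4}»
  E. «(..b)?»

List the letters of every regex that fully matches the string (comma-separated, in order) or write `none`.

A → no match
B → no match
C → match
D → match
E → no match

C, D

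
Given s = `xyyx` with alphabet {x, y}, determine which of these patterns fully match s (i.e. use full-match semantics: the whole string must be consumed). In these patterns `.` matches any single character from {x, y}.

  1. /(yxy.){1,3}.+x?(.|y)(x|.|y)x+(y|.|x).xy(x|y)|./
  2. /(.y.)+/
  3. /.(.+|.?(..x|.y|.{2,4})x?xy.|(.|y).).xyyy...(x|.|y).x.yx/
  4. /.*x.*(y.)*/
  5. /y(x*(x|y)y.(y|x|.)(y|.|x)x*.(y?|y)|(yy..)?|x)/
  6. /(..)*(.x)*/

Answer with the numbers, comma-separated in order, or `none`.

1 → no match
2 → no match
3 → no match
4 → match
5 → no match — must start with `y`
6 → match

4, 6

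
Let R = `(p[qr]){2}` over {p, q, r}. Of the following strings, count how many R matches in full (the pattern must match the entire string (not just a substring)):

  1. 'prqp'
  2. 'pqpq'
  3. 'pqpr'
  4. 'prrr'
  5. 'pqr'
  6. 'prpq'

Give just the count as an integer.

3

1 → no match
2 → match
3 → match
4 → no match
5 → no match
6 → match
Total matched: 3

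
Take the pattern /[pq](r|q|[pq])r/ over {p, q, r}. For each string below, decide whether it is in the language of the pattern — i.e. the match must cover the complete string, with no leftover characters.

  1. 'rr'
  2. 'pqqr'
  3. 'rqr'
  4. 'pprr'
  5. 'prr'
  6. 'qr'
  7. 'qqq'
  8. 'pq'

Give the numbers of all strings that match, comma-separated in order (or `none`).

1 → no match
2 → no match
3 → no match
4 → no match
5 → match
6 → no match
7 → no match — must end with 'r'
8 → no match — must end with 'r'

5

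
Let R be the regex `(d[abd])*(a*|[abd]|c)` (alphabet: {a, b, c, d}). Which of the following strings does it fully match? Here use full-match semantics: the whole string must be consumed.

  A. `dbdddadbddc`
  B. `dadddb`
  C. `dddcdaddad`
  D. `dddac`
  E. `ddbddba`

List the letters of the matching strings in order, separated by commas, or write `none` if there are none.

A → match
B → match
C → no match
D → match
E → no match

A, B, D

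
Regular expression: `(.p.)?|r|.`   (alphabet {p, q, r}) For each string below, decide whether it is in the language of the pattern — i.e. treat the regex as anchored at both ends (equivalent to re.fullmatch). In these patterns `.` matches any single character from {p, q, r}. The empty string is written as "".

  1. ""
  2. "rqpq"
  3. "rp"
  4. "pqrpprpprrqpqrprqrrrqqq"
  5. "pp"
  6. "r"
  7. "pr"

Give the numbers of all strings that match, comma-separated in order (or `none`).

1, 6

1. "" → match
2. "rqpq" → no match
3. "rp" → no match
4 → no match
5. "pp" → no match
6. "r" → match
7. "pr" → no match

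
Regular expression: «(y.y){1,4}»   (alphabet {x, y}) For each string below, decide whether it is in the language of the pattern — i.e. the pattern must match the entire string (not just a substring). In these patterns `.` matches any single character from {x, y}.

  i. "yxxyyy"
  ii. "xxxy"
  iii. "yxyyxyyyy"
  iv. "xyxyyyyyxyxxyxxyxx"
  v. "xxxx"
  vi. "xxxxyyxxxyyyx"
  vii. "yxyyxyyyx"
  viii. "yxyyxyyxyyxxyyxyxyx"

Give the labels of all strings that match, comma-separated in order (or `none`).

iii

i → no match
ii → no match — must start with "y"
iii → match
iv → no match — must start with "y"
v → no match — must start with "y"
vi → no match — must start with "y"
vii → no match — must end with "y"
viii → no match — must end with "y"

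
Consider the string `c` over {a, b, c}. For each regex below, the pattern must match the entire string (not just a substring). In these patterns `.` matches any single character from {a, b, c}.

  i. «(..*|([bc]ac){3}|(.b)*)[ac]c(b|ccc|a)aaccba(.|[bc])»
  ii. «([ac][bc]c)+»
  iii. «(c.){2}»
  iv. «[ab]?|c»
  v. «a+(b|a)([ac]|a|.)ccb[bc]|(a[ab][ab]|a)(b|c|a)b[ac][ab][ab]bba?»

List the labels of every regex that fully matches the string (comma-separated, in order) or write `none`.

iv

i → no match
ii → no match
iii → no match
iv → match
v → no match — must start with `a`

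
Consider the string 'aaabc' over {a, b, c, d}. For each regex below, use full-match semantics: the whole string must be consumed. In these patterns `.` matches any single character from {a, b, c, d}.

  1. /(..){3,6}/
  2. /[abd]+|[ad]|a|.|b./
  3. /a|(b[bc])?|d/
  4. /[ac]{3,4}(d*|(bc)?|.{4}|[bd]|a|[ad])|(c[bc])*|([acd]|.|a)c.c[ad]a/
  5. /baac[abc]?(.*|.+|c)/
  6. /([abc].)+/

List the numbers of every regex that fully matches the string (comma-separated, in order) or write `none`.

4

1 → no match
2 → no match
3 → no match
4 → match
5 → no match — must start with 'baac'
6 → no match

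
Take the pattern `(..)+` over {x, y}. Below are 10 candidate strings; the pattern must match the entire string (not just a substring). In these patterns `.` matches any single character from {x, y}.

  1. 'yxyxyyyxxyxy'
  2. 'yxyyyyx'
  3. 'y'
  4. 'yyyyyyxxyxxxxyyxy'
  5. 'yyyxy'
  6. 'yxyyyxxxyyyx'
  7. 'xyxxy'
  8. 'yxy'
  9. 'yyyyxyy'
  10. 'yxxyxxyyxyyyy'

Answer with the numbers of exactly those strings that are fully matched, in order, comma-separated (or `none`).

1. 'yxyxyyyxxyxy' → match
2. 'yxyyyyx' → no match
3. 'y' → no match
4 → no match
5. 'yyyxy' → no match
6. 'yxyyyxxxyyyx' → match
7. 'xyxxy' → no match
8. 'yxy' → no match
9. 'yyyyxyy' → no match
10 → no match

1, 6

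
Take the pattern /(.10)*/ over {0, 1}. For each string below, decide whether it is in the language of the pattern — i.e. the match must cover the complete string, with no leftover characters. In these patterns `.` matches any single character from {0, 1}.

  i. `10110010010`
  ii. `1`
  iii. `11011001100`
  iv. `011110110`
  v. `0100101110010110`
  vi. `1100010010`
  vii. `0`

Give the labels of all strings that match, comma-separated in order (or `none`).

none

i. `10110010010` → no match
ii. `1` → no match
iii. `11011001100` → no match
iv. `011110110` → no match
v → no match
vi. `1100010010` → no match
vii. `0` → no match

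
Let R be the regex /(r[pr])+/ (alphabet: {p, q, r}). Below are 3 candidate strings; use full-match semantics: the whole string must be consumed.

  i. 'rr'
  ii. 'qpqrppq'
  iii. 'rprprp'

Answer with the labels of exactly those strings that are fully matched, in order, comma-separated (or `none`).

i → match
ii → no match — must start with 'r'
iii → match

i, iii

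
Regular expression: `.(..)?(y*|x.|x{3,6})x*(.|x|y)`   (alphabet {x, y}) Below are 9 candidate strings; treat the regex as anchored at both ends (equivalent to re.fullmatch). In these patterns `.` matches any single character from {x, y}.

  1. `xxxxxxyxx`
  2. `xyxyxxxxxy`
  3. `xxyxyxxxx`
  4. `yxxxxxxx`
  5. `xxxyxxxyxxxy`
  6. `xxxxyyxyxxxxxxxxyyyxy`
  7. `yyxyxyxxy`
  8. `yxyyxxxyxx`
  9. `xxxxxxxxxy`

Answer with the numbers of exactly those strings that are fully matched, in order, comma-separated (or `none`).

1 → no match
2 → match
3 → match
4 → match
5 → no match
6 → no match
7 → no match
8 → no match
9 → match

2, 3, 4, 9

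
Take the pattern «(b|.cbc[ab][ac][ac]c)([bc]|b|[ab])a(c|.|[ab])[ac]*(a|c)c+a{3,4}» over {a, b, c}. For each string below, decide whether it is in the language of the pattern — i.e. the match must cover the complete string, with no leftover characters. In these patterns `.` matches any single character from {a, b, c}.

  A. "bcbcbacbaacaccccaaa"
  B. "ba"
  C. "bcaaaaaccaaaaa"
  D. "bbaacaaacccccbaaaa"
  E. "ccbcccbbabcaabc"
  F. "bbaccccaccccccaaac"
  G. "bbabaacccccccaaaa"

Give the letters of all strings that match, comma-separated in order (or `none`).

A → no match
B → no match
C → no match
D → no match
E → no match — must end with "a"
F → no match — must end with "a"
G → match

G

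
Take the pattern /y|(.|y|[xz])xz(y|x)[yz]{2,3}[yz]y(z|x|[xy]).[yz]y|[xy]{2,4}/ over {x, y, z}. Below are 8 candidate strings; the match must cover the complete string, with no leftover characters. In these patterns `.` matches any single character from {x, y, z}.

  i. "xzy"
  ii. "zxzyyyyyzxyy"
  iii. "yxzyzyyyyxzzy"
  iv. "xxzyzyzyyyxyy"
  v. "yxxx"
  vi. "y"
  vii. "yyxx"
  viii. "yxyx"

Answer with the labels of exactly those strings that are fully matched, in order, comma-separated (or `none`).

i → no match
ii → match
iii → match
iv → match
v → match
vi → match
vii → match
viii → match

ii, iii, iv, v, vi, vii, viii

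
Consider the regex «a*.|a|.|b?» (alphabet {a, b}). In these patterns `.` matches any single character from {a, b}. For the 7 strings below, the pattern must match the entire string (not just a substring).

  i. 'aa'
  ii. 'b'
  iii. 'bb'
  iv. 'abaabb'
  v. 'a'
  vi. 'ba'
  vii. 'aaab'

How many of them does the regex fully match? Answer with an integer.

i → match
ii → match
iii → no match
iv → no match
v → match
vi → no match
vii → match
Total matched: 4

4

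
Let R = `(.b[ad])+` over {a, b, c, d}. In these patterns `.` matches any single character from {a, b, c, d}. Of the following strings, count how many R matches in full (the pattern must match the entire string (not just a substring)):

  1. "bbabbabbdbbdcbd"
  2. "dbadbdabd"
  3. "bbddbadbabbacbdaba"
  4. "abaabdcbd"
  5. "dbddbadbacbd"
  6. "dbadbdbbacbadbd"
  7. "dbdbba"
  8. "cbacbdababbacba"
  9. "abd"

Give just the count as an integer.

9

1 → match
2 → match
3 → match
4 → match
5 → match
6 → match
7 → match
8 → match
9 → match
Total matched: 9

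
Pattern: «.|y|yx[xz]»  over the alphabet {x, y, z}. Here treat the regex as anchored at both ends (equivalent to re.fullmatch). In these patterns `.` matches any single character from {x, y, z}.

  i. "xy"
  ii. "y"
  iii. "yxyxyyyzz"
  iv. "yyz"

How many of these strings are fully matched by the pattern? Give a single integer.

i. "xy" → no match
ii. "y" → match
iii. "yxyxyyyzz" → no match
iv. "yyz" → no match
Total matched: 1

1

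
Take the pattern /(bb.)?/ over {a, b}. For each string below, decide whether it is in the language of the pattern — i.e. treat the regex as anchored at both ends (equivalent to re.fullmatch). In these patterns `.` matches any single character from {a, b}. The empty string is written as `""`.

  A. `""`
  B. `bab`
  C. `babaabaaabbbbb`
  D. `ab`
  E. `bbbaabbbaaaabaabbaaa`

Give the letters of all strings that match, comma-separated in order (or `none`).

A. `""` → match
B. `bab` → no match
C → no match
D. `ab` → no match
E → no match

A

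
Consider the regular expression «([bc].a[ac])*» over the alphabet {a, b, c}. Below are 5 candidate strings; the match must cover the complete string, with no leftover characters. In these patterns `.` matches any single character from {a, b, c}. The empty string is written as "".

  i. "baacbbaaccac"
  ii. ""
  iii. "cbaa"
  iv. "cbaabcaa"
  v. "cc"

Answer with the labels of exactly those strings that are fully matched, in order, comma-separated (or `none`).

i. "baacbbaaccac" → match
ii. "" → match
iii. "cbaa" → match
iv. "cbaabcaa" → match
v. "cc" → no match

i, ii, iii, iv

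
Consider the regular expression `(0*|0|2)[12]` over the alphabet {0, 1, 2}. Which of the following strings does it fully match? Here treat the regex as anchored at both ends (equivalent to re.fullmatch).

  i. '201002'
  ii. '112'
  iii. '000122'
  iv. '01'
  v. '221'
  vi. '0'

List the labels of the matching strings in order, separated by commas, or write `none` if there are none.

iv

i → no match
ii → no match
iii → no match
iv → match
v → no match
vi → no match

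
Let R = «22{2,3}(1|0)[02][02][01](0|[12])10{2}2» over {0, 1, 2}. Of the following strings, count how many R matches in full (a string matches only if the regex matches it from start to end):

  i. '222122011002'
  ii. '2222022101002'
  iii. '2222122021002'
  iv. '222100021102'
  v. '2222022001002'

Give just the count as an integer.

i. '222122011002' → match
ii → match
iii → match
iv. '222100021102' → no match
v → match
Total matched: 4

4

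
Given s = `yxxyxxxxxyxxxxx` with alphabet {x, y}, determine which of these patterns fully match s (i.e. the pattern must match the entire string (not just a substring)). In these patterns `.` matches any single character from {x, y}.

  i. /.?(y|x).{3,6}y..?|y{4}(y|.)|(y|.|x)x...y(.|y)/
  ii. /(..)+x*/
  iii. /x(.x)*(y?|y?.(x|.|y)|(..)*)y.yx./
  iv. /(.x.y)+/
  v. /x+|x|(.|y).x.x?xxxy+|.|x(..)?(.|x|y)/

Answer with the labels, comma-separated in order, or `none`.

ii

i → no match
ii → match
iii → no match — must start with `x`
iv → no match — must end with `y`
v → no match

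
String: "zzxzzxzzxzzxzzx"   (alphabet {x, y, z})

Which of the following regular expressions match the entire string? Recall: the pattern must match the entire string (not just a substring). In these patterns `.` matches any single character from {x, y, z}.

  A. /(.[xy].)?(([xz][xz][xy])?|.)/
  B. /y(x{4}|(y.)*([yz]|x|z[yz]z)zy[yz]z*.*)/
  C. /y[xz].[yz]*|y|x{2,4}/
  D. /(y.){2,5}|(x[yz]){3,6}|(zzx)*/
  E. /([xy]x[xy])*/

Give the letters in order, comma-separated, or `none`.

A → no match
B → no match — must start with "y"
C → no match
D → match
E → no match

D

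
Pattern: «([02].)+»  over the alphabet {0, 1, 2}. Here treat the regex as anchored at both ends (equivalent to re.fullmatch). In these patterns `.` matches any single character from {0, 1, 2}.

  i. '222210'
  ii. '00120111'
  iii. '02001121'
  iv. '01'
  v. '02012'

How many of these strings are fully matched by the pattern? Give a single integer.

i → no match
ii → no match
iii → no match
iv → match
v → no match
Total matched: 1

1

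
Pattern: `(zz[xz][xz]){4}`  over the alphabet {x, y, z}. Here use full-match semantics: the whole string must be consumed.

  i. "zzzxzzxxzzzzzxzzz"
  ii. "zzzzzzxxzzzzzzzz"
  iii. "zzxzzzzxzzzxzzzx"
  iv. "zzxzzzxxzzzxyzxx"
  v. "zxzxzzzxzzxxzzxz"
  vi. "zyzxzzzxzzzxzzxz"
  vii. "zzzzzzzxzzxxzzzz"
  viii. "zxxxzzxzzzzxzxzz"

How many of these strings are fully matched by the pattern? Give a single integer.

i → no match
ii → match
iii → match
iv → no match
v → no match — must start with "zz"
vi → no match — must start with "zz"
vii → match
viii → no match — must start with "zz"
Total matched: 3

3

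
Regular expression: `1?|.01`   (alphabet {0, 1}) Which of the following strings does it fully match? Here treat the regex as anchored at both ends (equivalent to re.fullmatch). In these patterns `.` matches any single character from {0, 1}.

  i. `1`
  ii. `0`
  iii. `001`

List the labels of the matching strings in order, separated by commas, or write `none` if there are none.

i → match
ii → no match
iii → match

i, iii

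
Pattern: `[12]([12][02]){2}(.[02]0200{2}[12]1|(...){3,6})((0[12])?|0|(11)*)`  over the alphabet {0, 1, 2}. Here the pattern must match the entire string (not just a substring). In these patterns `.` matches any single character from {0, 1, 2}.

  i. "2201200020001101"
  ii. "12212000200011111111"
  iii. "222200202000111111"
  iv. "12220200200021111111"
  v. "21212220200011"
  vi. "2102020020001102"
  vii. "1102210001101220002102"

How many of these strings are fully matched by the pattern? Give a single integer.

i → match
ii → match
iii → match
iv → match
v → match
vi → match
vii → match
Total matched: 7

7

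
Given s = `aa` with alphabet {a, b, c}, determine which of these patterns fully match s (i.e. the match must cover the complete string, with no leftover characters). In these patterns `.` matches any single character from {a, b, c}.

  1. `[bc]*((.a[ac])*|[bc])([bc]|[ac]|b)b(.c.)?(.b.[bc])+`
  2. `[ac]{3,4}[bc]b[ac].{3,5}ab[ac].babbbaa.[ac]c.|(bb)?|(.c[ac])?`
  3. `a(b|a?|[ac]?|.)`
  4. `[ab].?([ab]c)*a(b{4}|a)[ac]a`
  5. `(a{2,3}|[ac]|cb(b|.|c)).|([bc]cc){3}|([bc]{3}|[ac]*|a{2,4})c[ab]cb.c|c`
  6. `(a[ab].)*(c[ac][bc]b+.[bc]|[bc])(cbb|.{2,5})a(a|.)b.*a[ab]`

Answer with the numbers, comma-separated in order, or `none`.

3, 5

1 → no match
2 → no match
3 → match
4 → no match
5 → match
6 → no match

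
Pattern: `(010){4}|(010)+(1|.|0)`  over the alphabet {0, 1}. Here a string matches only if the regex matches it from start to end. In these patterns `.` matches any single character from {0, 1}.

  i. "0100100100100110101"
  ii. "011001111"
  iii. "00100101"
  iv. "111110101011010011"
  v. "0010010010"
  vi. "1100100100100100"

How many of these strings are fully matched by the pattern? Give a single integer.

i → no match
ii → no match — must start with "010"
iii → no match — must start with "010"
iv → no match — must start with "010"
v → no match — must start with "010"
vi → no match — must start with "010"
Total matched: 0

0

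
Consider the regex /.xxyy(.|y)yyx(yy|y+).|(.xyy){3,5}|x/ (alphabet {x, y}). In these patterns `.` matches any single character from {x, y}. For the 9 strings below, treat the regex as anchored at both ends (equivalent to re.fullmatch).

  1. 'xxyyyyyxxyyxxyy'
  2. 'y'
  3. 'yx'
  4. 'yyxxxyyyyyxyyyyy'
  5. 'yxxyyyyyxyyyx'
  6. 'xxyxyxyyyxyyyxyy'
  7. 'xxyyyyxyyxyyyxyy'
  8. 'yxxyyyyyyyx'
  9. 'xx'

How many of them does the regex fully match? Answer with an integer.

1 → no match
2. 'y' → no match
3. 'yx' → no match
4 → no match
5 → match
6 → no match
7 → no match
8. 'yxxyyyyyyyx' → no match
9. 'xx' → no match
Total matched: 1

1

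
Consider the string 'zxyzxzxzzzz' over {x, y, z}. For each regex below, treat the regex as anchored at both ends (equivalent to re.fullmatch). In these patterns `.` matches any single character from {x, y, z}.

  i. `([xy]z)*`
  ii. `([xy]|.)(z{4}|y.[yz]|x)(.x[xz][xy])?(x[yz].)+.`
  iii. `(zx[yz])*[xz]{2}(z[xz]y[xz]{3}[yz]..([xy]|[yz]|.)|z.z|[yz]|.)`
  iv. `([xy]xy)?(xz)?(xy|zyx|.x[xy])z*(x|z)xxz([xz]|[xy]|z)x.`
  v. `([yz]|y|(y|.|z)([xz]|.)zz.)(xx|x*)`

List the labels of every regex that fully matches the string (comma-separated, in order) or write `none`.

i → no match
ii → no match
iii → match
iv → no match
v → no match

iii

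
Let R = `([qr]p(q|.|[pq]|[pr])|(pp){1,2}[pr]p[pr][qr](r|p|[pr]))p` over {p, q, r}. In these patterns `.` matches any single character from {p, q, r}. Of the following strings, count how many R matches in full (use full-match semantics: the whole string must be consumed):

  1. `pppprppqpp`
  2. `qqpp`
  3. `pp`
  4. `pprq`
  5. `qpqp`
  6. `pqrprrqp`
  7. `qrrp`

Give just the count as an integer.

2

1 → match
2 → no match
3 → no match
4 → no match — must end with `p`
5 → match
6 → no match
7 → no match
Total matched: 2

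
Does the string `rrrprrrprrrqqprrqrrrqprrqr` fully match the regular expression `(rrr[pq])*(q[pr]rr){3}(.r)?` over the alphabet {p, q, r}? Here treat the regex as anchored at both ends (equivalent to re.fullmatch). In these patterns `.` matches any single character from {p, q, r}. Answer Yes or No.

Yes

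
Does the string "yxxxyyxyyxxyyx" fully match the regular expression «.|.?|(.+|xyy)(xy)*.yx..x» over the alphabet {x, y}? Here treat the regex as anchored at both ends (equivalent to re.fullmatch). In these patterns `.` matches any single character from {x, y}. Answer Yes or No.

No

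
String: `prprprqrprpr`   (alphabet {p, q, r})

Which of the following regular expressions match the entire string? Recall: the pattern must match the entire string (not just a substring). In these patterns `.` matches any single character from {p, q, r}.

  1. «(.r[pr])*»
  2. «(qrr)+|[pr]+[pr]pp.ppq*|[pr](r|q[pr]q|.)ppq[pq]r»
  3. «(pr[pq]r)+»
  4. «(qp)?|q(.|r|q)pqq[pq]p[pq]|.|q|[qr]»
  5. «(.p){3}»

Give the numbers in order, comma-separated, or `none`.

1 → no match
2 → no match
3 → match
4 → no match
5 → no match — must end with `p`

3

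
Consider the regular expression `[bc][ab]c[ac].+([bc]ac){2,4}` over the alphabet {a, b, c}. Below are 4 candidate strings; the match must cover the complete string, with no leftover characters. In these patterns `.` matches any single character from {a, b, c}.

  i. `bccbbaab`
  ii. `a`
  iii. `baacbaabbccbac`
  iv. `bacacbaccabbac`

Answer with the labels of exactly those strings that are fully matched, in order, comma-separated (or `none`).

i → no match — must end with `ac`
ii → no match — must end with `ac`
iii → no match
iv → no match

none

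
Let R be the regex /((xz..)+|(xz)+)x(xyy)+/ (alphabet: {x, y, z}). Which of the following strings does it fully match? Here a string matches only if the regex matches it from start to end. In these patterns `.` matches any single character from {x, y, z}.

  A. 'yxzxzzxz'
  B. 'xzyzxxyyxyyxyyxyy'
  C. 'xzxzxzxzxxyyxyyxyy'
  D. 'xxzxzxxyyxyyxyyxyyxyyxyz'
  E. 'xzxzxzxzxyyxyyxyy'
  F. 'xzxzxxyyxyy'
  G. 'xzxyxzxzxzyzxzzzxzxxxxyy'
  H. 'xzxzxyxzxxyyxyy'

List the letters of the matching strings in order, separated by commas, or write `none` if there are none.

B, C, F, G

A → no match — must start with 'xz'
B → match
C → match
D → no match — must start with 'xz'
E → no match
F → match
G → match
H → no match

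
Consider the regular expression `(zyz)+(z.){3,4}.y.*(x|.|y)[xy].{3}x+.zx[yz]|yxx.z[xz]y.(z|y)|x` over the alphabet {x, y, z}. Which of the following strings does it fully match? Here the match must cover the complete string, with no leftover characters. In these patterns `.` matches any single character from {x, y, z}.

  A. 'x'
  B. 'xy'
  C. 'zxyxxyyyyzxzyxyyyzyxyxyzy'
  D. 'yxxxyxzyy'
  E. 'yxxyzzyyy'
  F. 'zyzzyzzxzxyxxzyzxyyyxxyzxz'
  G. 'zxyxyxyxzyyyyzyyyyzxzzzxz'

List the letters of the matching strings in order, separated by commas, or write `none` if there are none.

A, E

A → match
B → no match
C → no match
D → no match
E → match
F → no match
G → no match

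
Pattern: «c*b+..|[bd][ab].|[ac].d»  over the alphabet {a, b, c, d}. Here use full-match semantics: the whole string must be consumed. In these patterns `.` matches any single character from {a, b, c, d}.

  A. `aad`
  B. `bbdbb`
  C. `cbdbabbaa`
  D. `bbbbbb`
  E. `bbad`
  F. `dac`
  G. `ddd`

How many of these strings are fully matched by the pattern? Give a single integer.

A → match
B → no match
C → no match
D → match
E → match
F → match
G → no match
Total matched: 4

4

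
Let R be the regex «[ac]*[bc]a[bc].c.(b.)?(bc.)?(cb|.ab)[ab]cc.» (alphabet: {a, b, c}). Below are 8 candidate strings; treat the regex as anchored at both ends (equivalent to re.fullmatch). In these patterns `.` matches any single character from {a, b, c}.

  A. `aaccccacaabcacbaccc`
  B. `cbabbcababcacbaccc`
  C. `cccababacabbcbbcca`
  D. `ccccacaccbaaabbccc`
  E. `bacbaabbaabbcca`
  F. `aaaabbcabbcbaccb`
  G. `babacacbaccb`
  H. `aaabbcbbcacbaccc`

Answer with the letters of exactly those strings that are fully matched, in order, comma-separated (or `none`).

B, C, D, G

A → no match
B → match
C → match
D → match
E → no match
F → no match
G → match
H → no match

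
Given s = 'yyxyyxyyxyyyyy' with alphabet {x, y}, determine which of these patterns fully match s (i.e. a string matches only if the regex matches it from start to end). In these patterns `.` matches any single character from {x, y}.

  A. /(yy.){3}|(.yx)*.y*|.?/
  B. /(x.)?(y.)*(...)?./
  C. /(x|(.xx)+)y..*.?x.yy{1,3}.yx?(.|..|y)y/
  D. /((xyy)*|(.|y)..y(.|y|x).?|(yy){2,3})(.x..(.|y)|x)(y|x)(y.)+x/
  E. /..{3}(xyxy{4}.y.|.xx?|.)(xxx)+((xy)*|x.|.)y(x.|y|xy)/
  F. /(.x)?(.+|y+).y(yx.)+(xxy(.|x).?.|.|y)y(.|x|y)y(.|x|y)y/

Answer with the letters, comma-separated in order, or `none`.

A → match
B → no match
C → no match
D → no match — must end with 'x'
E → no match
F → no match

A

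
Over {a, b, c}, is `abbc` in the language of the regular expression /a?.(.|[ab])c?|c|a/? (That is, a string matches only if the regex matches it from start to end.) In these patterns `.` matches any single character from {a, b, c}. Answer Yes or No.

Yes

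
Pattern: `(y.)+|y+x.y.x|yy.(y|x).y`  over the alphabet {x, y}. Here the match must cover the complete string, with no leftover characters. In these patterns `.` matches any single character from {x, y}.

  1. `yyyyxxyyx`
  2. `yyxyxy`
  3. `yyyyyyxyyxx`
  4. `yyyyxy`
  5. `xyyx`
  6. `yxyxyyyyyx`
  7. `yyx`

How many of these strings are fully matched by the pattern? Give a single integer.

1 → match
2 → match
3 → match
4 → match
5 → no match
6 → match
7 → no match
Total matched: 5

5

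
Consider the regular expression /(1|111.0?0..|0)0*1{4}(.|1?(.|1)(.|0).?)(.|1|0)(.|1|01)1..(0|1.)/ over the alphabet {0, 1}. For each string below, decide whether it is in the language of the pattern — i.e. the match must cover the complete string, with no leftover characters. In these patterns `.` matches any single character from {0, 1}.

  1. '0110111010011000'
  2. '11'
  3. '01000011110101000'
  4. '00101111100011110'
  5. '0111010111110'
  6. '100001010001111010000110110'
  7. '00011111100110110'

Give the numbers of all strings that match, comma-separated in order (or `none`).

7

1 → no match
2. '11' → no match
3 → no match
4 → no match
5 → no match
6 → no match
7 → match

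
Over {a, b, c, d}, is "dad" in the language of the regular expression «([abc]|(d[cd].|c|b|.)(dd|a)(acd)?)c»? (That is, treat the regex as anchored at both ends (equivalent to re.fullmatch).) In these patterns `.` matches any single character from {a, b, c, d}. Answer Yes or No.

No

Every match must end with "c", but "dad" does not.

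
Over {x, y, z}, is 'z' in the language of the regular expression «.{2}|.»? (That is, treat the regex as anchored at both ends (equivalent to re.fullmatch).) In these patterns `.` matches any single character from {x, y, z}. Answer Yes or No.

Yes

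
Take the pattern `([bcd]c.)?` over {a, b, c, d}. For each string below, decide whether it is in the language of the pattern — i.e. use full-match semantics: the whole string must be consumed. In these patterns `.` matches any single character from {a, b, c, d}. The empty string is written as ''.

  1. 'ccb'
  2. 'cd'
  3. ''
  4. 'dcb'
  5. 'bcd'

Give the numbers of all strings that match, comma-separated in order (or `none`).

1, 3, 4, 5

1 → match
2 → no match
3 → match
4 → match
5 → match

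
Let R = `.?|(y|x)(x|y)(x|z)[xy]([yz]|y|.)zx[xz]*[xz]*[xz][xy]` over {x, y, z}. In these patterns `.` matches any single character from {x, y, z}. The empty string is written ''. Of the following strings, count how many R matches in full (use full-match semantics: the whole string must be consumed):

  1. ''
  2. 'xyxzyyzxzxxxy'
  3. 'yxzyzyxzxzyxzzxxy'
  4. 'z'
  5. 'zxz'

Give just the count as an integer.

1 → match
2 → no match
3 → no match
4 → match
5 → no match
Total matched: 2

2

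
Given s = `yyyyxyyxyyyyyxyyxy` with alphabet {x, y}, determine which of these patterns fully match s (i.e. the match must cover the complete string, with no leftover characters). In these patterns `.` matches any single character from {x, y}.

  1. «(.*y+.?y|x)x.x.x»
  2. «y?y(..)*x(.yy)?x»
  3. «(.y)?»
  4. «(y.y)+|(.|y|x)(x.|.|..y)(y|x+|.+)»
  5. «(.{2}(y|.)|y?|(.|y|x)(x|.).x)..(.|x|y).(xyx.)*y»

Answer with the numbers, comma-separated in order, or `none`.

4

1 → no match — must end with `x`
2 → no match — must end with `x`
3 → no match
4 → match
5 → no match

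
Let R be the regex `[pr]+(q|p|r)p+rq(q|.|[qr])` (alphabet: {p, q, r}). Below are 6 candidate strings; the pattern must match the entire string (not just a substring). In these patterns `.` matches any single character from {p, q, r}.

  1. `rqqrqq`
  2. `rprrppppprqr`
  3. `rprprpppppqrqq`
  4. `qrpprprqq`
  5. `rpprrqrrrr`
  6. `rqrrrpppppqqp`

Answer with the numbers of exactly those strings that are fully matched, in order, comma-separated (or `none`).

2

1 → no match
2 → match
3 → no match
4 → no match
5 → no match
6 → no match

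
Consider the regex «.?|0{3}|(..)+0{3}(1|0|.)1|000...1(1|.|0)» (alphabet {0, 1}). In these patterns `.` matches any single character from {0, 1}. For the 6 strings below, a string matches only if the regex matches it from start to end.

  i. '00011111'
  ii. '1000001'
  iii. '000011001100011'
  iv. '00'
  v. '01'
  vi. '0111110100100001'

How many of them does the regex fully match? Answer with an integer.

i. '00011111' → match
ii. '1000001' → match
iii → match
iv. '00' → no match
v. '01' → no match
vi → no match
Total matched: 3

3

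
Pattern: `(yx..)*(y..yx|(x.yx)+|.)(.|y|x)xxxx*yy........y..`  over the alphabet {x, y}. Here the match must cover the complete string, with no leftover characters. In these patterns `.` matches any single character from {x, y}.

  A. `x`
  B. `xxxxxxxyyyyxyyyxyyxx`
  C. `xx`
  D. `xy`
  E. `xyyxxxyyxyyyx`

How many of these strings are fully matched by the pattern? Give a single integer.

1

A. `x` → no match
B → match
C. `xx` → no match
D. `xy` → no match
E → no match
Total matched: 1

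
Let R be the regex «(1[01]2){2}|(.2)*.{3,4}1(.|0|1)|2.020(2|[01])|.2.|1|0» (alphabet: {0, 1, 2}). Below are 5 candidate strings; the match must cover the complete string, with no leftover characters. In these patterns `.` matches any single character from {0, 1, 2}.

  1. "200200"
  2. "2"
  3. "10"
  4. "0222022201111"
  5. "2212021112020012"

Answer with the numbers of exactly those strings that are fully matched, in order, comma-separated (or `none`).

1. "200200" → match
2. "2" → no match
3. "10" → no match
4 → match
5 → no match

1, 4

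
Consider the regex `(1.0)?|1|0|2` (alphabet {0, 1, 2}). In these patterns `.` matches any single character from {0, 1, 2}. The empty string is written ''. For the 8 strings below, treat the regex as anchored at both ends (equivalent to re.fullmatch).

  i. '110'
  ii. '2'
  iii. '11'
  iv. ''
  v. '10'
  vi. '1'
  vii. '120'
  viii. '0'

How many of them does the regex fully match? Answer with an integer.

6

i → match
ii → match
iii → no match
iv → match
v → no match
vi → match
vii → match
viii → match
Total matched: 6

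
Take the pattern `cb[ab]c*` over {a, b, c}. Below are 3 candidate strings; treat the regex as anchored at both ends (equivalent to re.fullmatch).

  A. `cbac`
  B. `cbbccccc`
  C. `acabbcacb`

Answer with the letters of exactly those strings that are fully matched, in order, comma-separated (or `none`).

A. `cbac` → match
B. `cbbccccc` → match
C. `acabbcacb` → no match — must start with `cb`

A, B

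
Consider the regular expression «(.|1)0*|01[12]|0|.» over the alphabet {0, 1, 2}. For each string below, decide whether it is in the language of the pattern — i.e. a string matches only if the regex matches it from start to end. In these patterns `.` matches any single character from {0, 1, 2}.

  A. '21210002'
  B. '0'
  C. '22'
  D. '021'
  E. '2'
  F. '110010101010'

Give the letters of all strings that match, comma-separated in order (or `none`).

A. '21210002' → no match
B. '0' → match
C. '22' → no match
D. '021' → no match
E. '2' → match
F. '110010101010' → no match

B, E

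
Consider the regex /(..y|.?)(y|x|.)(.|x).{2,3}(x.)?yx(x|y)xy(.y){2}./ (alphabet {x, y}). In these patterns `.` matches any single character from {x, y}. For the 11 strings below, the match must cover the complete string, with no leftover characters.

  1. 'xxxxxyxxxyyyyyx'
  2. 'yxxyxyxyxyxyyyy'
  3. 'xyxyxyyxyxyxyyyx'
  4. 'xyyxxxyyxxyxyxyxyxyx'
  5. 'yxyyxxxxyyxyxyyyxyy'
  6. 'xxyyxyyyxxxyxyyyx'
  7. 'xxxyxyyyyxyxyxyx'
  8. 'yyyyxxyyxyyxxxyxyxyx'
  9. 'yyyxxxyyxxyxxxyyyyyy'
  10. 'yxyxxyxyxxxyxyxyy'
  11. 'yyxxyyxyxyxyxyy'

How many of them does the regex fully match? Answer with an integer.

1 → match
2 → match
3 → match
4 → match
5 → match
6 → match
7 → no match
8 → match
9 → match
10 → match
11 → match
Total matched: 10

10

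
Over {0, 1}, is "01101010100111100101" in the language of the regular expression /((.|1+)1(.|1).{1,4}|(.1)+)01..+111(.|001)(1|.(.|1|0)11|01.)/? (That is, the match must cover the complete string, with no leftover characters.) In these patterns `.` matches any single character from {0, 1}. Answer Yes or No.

No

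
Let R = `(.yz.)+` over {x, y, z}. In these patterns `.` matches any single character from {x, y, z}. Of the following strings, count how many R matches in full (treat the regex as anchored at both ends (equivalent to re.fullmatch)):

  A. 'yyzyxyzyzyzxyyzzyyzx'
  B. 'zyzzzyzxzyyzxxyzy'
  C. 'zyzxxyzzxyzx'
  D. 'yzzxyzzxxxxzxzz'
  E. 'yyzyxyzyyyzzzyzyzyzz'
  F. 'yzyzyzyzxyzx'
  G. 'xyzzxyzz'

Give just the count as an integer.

A → match
B → no match
C → match
D → no match
E → match
F → no match
G → match
Total matched: 4

4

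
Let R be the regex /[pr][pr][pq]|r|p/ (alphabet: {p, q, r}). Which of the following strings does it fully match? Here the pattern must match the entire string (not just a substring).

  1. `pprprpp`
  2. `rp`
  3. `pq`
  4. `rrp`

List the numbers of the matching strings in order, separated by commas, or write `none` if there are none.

1 → no match
2 → no match
3 → no match
4 → match

4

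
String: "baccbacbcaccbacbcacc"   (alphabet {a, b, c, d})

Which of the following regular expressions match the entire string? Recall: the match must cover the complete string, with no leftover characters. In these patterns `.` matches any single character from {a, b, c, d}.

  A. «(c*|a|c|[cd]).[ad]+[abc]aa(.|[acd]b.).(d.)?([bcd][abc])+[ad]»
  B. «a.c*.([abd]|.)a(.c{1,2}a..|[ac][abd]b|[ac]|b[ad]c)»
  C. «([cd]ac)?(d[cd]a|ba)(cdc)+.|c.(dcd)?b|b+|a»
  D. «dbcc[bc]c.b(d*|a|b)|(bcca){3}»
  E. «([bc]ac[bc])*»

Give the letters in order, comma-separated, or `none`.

E

A → no match
B → no match — must start with "a"
C → no match
D → no match
E → match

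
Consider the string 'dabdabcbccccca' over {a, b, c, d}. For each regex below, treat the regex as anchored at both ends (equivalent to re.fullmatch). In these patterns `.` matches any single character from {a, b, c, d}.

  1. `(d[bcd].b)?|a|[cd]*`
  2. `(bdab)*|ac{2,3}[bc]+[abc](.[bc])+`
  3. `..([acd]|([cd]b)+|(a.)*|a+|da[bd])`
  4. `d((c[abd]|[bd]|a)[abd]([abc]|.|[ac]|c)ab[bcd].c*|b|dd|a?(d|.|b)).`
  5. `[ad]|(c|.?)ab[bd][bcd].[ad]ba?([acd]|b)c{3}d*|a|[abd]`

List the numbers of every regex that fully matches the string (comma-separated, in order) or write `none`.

4

1 → no match
2 → no match
3 → no match
4 → match
5 → no match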